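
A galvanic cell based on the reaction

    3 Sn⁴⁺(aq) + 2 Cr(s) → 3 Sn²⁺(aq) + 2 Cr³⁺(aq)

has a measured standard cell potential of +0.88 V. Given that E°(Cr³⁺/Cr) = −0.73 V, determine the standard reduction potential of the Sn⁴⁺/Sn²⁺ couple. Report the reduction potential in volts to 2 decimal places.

+0.15 V

In the reaction as written the Sn⁴⁺/Sn²⁺ couple is reduced (cathode) and Cr³⁺/Cr is oxidized (anode), so E°cell = E°(Sn⁴⁺/Sn²⁺) − E°(Cr³⁺/Cr).
E°(Sn⁴⁺/Sn²⁺) = E°cell + E°(anode) = +0.88 + (−0.73) = +0.15 V.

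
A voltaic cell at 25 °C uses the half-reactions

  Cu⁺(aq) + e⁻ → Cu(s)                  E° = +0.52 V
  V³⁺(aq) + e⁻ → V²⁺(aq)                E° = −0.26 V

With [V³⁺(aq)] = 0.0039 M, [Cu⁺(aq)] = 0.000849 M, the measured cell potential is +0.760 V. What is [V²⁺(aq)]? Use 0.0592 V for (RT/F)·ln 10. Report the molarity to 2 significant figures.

Cu⁺/Cu is the cathode (higher E°); E°cell = +0.52 − (−0.26) = +0.78 V with n = 1.
Since E = E° − (0.0592/n)·log Q, log Q = n(E° − E)/0.0592 = 0.338.
The balanced reaction is Cu⁺(aq) + V²⁺(aq) → Cu(s) + V³⁺(aq), so Q = [V³⁺(aq)] / ([Cu⁺(aq)]·[V²⁺(aq)]).
Isolating [V²⁺(aq)] in Q = 10^{0.338} yields log [V²⁺(aq)] = 0.324, i.e. 2.1 M.

2.1 M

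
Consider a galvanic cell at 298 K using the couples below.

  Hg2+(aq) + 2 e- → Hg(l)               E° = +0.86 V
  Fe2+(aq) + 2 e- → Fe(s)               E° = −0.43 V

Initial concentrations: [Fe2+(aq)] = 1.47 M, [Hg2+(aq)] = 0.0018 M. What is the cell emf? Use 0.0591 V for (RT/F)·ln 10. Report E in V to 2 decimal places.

+1.20 V

The Hg²⁺/Hg couple has the more positive E°, so it is the cathode; Fe²⁺/Fe is the anode.
The standard potential is +0.86 − (−0.43) = +1.29 V and the balanced reaction transfers n = 2 electrons.
For the overall reaction Hg2+(aq) + Fe(s) → Hg(l) + Fe2+(aq), Q = [Fe2+(aq)] / [Hg2+(aq)] = 817, giving log Q = 2.912.
By the Nernst equation, E = +1.29 − (0.0591/2)·(2.912) = +1.20 V.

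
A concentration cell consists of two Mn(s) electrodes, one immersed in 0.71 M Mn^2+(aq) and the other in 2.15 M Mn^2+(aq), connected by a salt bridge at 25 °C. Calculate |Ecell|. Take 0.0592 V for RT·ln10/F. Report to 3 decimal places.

For a concentration cell E°cell = 0, since both electrodes use the same couple.
The compartment with the higher Mn^2+(aq) concentration (2.15 M) acts as the cathode; ions are reduced there and produced at the dilute (0.71 M) anode.
With n = 2, Ecell = −(0.0592/2)·log([dilute]/[conc]) = −(0.0592/2)·log(0.71/2.15) = +0.014 V.

0.014 V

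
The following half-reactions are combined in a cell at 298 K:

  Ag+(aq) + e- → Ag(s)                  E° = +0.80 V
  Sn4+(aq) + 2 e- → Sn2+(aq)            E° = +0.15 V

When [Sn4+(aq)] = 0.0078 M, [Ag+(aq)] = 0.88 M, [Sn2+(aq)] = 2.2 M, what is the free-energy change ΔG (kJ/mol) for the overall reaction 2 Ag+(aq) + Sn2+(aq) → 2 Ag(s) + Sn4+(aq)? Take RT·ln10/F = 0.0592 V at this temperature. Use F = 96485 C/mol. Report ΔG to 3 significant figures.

With Ag⁺/Ag reduced at the cathode, E°cell = +0.80 − (+0.15) = +0.65 V and n = 2.
The reaction quotient is [Sn4+(aq)] / ([Ag+(aq)]^2·[Sn2+(aq)]) = 0.00458; by Nernst, E = +0.65 − (0.0592/2)(−2.339) = +0.7192 V.
ΔG = −nFE = −(2)(96485)(+0.7192) J/mol = −139 kJ/mol.

−139 kJ/mol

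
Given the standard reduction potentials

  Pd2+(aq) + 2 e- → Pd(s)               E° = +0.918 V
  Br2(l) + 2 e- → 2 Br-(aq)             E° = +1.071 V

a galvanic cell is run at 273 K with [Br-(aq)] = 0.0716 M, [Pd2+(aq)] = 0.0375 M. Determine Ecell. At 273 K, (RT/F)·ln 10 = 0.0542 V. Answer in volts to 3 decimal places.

+0.254 V

Br₂/Br⁻ is reduced (cathode, E° = +1.071 V) and Pd²⁺/Pd is oxidized (anode).
E°cell = +1.071 − (+0.918) = +0.153 V, with n = 2 electrons transferred.
The balanced reaction is Br2(l) + Pd(s) → 2 Br-(aq) + Pd2+(aq), so Q = [Br-(aq)]^2·[Pd2+(aq)] = 0.000192 and log Q = −3.716.
E = E° − (0.0542/n)·log Q = +0.153 − (0.0542/2)(−3.716) = +0.254 V.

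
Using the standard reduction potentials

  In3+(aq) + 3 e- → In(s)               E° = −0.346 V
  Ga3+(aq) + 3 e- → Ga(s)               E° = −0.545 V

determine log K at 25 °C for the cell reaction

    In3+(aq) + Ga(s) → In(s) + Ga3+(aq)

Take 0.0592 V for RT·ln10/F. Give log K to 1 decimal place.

log K = 10.1

The In³⁺/In couple is reduced (cathode); E°cell = −0.346 − (−0.545) = +0.199 V with n = 3.
At equilibrium E = 0, so log K = nE°cell / 0.0592 = (3)(+0.199) / 0.0592 = 10.1.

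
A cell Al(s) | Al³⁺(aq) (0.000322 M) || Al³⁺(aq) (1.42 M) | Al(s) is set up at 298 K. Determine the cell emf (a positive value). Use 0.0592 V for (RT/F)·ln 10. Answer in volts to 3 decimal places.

For a concentration cell E°cell = 0, since both electrodes use the same couple.
The compartment with the higher Al³⁺(aq) concentration (1.42 M) acts as the cathode; ions are reduced there and produced at the dilute (0.000322 M) anode.
With n = 3, Ecell = −(0.0592/3)·log([dilute]/[conc]) = −(0.0592/3)·log(0.000322/1.42) = +0.072 V.

0.072 V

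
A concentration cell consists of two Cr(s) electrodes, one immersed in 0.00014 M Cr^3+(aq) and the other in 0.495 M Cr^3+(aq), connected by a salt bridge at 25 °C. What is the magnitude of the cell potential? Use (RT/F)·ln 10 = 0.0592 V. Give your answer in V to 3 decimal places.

0.070 V

For a concentration cell E°cell = 0, since both electrodes use the same couple.
The compartment with the higher Cr^3+(aq) concentration (0.495 M) acts as the cathode; ions are reduced there and produced at the dilute (0.00014 M) anode.
With n = 3, Ecell = −(0.0592/3)·log([dilute]/[conc]) = −(0.0592/3)·log(0.00014/0.495) = +0.070 V.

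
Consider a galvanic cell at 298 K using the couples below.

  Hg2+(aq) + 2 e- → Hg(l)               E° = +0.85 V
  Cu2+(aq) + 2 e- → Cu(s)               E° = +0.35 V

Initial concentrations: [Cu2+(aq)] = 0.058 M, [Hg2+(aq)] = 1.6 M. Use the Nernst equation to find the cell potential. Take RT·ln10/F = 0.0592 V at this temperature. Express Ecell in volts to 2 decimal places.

+0.54 V

The Hg²⁺/Hg couple has the more positive E°, so it is the cathode; Cu²⁺/Cu is the anode.
E°cell = +0.85 − (+0.35) = +0.50 V, with n = 2 electrons transferred.
Balancing gives Hg2+(aq) + Cu(s) → Hg(l) + Cu2+(aq); hence Q = [Cu2+(aq)] / [Hg2+(aq)] = 0.0362 (log Q = −1.441).
By the Nernst equation, E = +0.50 − (0.0592/2)·(−1.441) = +0.54 V.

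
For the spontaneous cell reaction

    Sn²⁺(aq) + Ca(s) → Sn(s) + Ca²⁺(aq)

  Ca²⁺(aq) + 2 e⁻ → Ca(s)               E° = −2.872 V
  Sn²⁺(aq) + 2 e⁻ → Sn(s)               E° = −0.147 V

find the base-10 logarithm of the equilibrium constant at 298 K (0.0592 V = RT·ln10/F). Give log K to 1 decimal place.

The Sn²⁺/Sn couple is reduced (cathode); E°cell = −0.147 − (−2.872) = +2.725 V with n = 2.
At equilibrium E = 0, so log K = nE°cell / 0.0592 = (2)(+2.725) / 0.0592 = 92.1.

log K = 92.1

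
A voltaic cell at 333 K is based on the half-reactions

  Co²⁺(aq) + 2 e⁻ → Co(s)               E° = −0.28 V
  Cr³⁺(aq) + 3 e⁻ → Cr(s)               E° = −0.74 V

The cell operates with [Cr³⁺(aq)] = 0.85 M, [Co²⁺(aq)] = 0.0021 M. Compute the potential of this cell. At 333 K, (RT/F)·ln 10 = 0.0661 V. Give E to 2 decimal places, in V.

+0.37 V

The Co²⁺/Co couple has the more positive E°, so it is the cathode; Cr³⁺/Cr is the anode.
E°cell = E°cat − E°an = −0.28 − (−0.74) = +0.46 V; n = 6.
Balancing gives 3 Co²⁺(aq) + 2 Cr(s) → 3 Co(s) + 2 Cr³⁺(aq); hence Q = [Cr³⁺(aq)]^2 / [Co²⁺(aq)]^3 = 7.8×10^7 (log Q = 7.892).
Applying E = E° − (RT ln10/nF)·log Q gives +0.46 − (0.0661/6)(7.892) = +0.37 V.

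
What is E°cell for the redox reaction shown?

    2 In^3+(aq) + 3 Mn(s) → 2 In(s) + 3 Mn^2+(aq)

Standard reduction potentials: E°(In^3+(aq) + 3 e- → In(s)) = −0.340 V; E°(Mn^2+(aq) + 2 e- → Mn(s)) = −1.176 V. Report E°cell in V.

In the reaction as written, In^3+(aq) is reduced (cathode) and Mn^2+(aq) is produced by oxidation at the anode.
E°cell = E°(cathode) − E°(anode) = −0.340 − (−1.176) = +0.836 V.

+0.836 V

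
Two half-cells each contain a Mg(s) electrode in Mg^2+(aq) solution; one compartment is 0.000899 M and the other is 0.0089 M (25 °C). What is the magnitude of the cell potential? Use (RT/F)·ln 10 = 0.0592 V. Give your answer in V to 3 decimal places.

0.029 V

For a concentration cell E°cell = 0, since both electrodes use the same couple.
The compartment with the higher Mg^2+(aq) concentration (0.0089 M) acts as the cathode; ions are reduced there and produced at the dilute (0.000899 M) anode.
With n = 2, Ecell = −(0.0592/2)·log([dilute]/[conc]) = −(0.0592/2)·log(0.000899/0.0089) = +0.029 V.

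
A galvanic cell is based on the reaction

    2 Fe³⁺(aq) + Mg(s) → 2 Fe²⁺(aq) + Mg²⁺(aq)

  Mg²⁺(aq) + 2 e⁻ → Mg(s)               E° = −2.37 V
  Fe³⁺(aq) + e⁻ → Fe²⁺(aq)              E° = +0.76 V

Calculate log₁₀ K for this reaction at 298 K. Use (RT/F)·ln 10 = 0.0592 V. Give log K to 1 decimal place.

The Fe³⁺/Fe²⁺ couple is reduced (cathode); E°cell = +0.76 − (−2.37) = +3.13 V with n = 2.
At equilibrium E = 0, so log K = nE°cell / 0.0592 = (2)(+3.13) / 0.0592 = 105.7.

log K = 105.7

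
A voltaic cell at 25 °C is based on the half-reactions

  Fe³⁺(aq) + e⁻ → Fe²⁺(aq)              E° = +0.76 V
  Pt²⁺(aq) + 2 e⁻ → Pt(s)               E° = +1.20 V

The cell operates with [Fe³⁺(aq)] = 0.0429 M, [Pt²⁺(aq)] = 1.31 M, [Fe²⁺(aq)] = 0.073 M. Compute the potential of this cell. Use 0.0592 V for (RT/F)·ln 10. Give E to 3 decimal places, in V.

Since E°(Pt²⁺/Pt) > E°(Fe³⁺/Fe²⁺), Pt²⁺/Pt serves as the cathode.
E°cell = E°cat − E°an = +1.20 − (+0.76) = +0.44 V; n = 2.
Balancing gives Pt²⁺(aq) + 2 Fe²⁺(aq) → Pt(s) + 2 Fe³⁺(aq); hence Q = [Fe³⁺(aq)]^2 / ([Pt²⁺(aq)]·[Fe²⁺(aq)]^2) = 0.264 (log Q = −0.579).
E = E° − (0.0592/n)·log Q = +0.44 − (0.0592/2)(−0.579) = +0.457 V.

+0.457 V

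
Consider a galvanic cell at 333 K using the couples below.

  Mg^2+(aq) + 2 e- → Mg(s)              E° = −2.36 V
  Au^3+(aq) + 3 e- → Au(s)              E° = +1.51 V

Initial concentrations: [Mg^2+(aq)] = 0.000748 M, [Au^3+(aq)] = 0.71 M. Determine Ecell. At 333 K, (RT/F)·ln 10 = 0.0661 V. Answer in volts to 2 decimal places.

+3.97 V

Since E°(Au³⁺/Au) > E°(Mg²⁺/Mg), Au³⁺/Au serves as the cathode.
E°cell = +1.51 − (−2.36) = +3.87 V, with n = 6 electrons transferred.
For the overall reaction 2 Au^3+(aq) + 3 Mg(s) → 2 Au(s) + 3 Mg^2+(aq), Q = [Mg^2+(aq)]^3 / [Au^3+(aq)]^2 = 8.3×10^−10, giving log Q = −9.081.
By the Nernst equation, E = +3.87 − (0.0661/6)·(−9.081) = +3.97 V.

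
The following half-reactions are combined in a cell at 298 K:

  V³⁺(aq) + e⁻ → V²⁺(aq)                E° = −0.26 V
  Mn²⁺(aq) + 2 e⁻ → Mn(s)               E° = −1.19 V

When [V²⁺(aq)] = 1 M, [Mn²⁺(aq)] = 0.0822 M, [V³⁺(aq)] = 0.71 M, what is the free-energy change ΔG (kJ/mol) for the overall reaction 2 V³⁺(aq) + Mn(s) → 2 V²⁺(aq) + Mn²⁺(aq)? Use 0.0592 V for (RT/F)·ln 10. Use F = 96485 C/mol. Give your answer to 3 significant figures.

−184 kJ/mol

The standard cell potential is −0.26 − (−1.19) = +0.93 V, with n = 2 electrons in the balanced equation.
The reaction quotient is ([V²⁺(aq)]^2·[Mn²⁺(aq)]) / [V³⁺(aq)]^2 = 0.163; by Nernst, E = +0.93 − (0.0592/2)(−0.788) = +0.9533 V.
ΔG = −nFE = −(2)(96485)(+0.9533) J/mol = −184 kJ/mol.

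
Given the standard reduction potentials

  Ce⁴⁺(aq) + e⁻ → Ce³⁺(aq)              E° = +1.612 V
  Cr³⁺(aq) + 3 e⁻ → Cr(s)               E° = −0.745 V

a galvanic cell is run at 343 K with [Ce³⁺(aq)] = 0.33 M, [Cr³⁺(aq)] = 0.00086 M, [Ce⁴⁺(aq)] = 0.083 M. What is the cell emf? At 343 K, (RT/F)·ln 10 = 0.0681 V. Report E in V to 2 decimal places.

+2.39 V

The Ce⁴⁺/Ce³⁺ couple has the more positive E°, so it is the cathode; Cr³⁺/Cr is the anode.
The standard potential is +1.612 − (−0.745) = +2.357 V and the balanced reaction transfers n = 3 electrons.
The balanced reaction is 3 Ce⁴⁺(aq) + Cr(s) → 3 Ce³⁺(aq) + Cr³⁺(aq), so Q = ([Ce³⁺(aq)]^3·[Cr³⁺(aq)]) / [Ce⁴⁺(aq)]^3 = 0.0541 and log Q = −1.267.
Applying E = E° − (RT ln10/nF)·log Q gives +2.357 − (0.0681/3)(−1.267) = +2.39 V.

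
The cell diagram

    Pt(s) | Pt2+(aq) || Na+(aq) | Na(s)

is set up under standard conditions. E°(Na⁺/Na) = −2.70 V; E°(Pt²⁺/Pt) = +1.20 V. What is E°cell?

−3.90 V

By convention the left-hand electrode in cell notation is the anode (oxidation) and the right-hand electrode is the cathode (reduction).
E°cell = E°(right) − E°(left) = −2.70 − (+1.20) = −3.90 V.
The negative sign shows that, as written, the cell would require an external voltage to drive the reaction.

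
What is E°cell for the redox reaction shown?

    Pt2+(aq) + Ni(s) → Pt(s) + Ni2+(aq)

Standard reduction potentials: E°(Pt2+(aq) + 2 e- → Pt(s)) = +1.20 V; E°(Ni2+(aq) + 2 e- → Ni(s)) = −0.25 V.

+1.45 V

Pt2+(aq) gains electrons, so the Pt²⁺/Pt couple is the cathode; the Ni²⁺/Ni couple is the anode.
E°cell = E°(cathode) − E°(anode) = +1.20 − (−0.25) = +1.45 V.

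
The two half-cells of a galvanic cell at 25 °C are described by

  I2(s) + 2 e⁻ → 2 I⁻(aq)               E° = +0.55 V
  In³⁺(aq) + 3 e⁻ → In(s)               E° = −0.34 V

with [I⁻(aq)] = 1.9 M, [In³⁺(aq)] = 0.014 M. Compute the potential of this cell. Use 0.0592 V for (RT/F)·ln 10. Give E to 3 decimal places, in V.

I₂/I⁻ is reduced (cathode, E° = +0.55 V) and In³⁺/In is oxidized (anode).
The standard potential is +0.55 − (−0.34) = +0.89 V and the balanced reaction transfers n = 6 electrons.
For the overall reaction 3 I2(s) + 2 In(s) → 6 I⁻(aq) + 2 In³⁺(aq), Q = [I⁻(aq)]^6·[In³⁺(aq)]^2 = 0.00922, giving log Q = −2.035.
By the Nernst equation, E = +0.89 − (0.0592/6)·(−2.035) = +0.910 V.

+0.910 V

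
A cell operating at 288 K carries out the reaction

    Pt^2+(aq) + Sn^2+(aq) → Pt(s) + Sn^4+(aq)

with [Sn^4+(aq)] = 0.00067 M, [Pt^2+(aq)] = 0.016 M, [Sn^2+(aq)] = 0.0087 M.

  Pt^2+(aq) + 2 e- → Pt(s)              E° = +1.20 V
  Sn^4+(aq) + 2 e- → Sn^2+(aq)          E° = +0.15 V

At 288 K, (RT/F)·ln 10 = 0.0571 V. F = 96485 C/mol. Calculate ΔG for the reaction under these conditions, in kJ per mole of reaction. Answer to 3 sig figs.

−199 kJ/mol

With Pt²⁺/Pt reduced at the cathode, E°cell = +1.20 − (+0.15) = +1.05 V and n = 2.
Q = [Sn^4+(aq)] / ([Pt^2+(aq)]·[Sn^2+(aq)]) = 4.81, so log Q = 0.682 and E = +1.05 − (0.0571/2)(0.682) = +1.0305 V.
ΔG = −nFE = −(2)(96485)(+1.0305) J/mol = −199 kJ/mol.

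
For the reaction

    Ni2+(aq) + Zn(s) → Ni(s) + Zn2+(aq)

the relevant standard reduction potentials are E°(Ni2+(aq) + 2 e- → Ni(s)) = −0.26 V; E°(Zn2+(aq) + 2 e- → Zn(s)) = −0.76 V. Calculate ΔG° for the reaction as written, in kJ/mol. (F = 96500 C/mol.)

In the reaction as written Ni2+(aq) is reduced, so the Ni²⁺/Ni couple is the cathode and Zn²⁺/Zn is the anode.
E°cell = −0.26 − (−0.76) = +0.50 V; balancing electrons gives n = 2.
ΔG° = −nFE°cell = −(2)(96500)(+0.50) J/mol = −96.5 kJ/mol.

−96.5 kJ/mol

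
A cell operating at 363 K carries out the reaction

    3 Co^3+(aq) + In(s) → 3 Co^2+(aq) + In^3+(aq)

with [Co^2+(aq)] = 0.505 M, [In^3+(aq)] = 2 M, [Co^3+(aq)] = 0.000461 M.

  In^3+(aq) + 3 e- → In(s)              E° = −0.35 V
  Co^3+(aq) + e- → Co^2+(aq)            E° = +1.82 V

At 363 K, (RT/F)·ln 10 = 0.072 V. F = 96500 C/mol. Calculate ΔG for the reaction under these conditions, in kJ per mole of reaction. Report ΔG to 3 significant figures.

−563 kJ/mol

With Co³⁺/Co²⁺ reduced at the cathode, E°cell = +1.82 − (−0.35) = +2.17 V and n = 3.
The reaction quotient is ([Co^2+(aq)]^3·[In^3+(aq)]) / [Co^3+(aq)]^3 = 2.63×10^9; by Nernst, E = +2.17 − (0.072/3)(9.420) = +1.9439 V.
Finally ΔG = −nFE = −(3)(96500 C/mol)(+1.9439 V) = −563 kJ/mol.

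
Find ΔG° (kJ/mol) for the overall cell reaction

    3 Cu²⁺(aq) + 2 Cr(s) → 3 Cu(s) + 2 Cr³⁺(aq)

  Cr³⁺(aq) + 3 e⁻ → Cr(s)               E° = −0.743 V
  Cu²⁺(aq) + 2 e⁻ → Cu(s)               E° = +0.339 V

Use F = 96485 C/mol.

−626 kJ/mol

In the reaction as written Cu²⁺(aq) is reduced, so the Cu²⁺/Cu couple is the cathode and Cr³⁺/Cr is the anode.
E°cell = +0.339 − (−0.743) = +1.082 V; balancing electrons gives n = 6.
ΔG° = −nFE°cell = −(6)(96485)(+1.082) J/mol = −626 kJ/mol.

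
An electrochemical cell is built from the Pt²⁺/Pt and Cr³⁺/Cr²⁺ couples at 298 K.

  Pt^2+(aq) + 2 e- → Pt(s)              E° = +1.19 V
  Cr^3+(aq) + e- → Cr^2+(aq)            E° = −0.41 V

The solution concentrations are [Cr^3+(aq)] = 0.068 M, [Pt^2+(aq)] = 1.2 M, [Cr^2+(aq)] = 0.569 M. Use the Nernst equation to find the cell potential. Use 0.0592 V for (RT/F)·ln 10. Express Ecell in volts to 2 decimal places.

Since E°(Pt²⁺/Pt) > E°(Cr³⁺/Cr²⁺), Pt²⁺/Pt serves as the cathode.
The standard potential is +1.19 − (−0.41) = +1.60 V and the balanced reaction transfers n = 2 electrons.
Balancing gives Pt^2+(aq) + 2 Cr^2+(aq) → Pt(s) + 2 Cr^3+(aq); hence Q = [Cr^3+(aq)]^2 / ([Pt^2+(aq)]·[Cr^2+(aq)]^2) = 0.0119 (log Q = −1.924).
E = E° − (0.0592/n)·log Q = +1.60 − (0.0592/2)(−1.924) = +1.66 V.

+1.66 V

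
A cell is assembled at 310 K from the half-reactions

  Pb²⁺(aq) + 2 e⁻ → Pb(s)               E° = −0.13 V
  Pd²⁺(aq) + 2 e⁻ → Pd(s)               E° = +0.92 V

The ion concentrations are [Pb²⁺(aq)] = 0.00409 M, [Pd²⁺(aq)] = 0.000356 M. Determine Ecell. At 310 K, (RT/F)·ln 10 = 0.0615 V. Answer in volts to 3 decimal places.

+1.017 V

Since E°(Pd²⁺/Pd) > E°(Pb²⁺/Pb), Pd²⁺/Pd serves as the cathode.
The standard potential is +0.92 − (−0.13) = +1.05 V and the balanced reaction transfers n = 2 electrons.
For the overall reaction Pd²⁺(aq) + Pb(s) → Pd(s) + Pb²⁺(aq), Q = [Pb²⁺(aq)] / [Pd²⁺(aq)] = 11.5, giving log Q = 1.060.
E = E° − (0.0615/n)·log Q = +1.05 − (0.0615/2)(1.060) = +1.017 V.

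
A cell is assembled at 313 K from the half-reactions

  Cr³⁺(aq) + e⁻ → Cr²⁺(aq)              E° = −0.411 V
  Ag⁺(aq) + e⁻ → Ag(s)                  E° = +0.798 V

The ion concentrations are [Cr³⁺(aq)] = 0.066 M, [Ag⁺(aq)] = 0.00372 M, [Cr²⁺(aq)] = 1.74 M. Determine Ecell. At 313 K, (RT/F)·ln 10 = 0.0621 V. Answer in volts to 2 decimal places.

+1.15 V

The Ag⁺/Ag couple has the more positive E°, so it is the cathode; Cr³⁺/Cr²⁺ is the anode.
E°cell = +0.798 − (−0.411) = +1.209 V, with n = 1 electron transferred.
Balancing gives Ag⁺(aq) + Cr²⁺(aq) → Ag(s) + Cr³⁺(aq); hence Q = [Cr³⁺(aq)] / ([Ag⁺(aq)]·[Cr²⁺(aq)]) = 10.2 (log Q = 1.008).
E = E° − (0.0621/n)·log Q = +1.209 − (0.0621/1)(1.008) = +1.15 V.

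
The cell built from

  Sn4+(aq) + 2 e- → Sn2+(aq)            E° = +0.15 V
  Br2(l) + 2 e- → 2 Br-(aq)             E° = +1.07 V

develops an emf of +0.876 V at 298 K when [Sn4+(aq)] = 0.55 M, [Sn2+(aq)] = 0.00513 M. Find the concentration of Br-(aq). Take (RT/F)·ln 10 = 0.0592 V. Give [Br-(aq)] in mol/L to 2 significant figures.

0.53 M

With Br₂/Br⁻ at the cathode and Sn⁴⁺/Sn²⁺ at the anode, E°cell = +1.07 − (+0.15) = +0.92 V (n = 2).
From the Nernst equation, log Q = n(E° − E)/0.0592 = 2·(+0.92 − (+0.876))/0.0592 = 1.486.
The balanced reaction is Br2(l) + Sn2+(aq) → 2 Br-(aq) + Sn4+(aq), so Q = ([Br-(aq)]^2·[Sn4+(aq)]) / [Sn2+(aq)].
Isolating [Br-(aq)] in Q = 10^{1.486} yields log [Br-(aq)] = −0.272, i.e. 0.53 M.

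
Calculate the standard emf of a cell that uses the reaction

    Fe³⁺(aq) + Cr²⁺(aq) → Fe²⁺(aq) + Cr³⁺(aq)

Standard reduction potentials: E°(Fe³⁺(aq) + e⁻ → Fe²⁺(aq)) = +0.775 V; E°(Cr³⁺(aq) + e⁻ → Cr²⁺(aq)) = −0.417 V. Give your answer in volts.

Fe³⁺(aq) gains electrons, so the Fe³⁺/Fe²⁺ couple is the cathode; the Cr³⁺/Cr²⁺ couple is the anode.
E°cell = E°(cathode) − E°(anode) = +0.775 − (−0.417) = +1.192 V.
The positive value indicates the reaction is spontaneous as written.

+1.192 V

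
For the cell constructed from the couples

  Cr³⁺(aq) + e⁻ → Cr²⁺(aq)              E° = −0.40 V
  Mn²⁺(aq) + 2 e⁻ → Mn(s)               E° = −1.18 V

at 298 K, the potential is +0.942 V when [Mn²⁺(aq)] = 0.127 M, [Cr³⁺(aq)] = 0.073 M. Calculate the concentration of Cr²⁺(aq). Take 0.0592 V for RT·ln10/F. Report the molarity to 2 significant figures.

0.00038 M

The Cr³⁺/Cr²⁺ couple has the larger reduction potential, so it is the cathode: E°cell = −0.40 − (−1.18) = +0.78 V and n = 2.
Since E = E° − (0.0592/n)·log Q, log Q = n(E° − E)/0.0592 = −5.473.
The balanced reaction is 2 Cr³⁺(aq) + Mn(s) → 2 Cr²⁺(aq) + Mn²⁺(aq), so Q = ([Cr²⁺(aq)]^2·[Mn²⁺(aq)]) / [Cr³⁺(aq)]^2.
Substituting the known concentrations and solving, log [Cr²⁺(aq)] = −3.425 and [Cr²⁺(aq)] = 0.00038 M.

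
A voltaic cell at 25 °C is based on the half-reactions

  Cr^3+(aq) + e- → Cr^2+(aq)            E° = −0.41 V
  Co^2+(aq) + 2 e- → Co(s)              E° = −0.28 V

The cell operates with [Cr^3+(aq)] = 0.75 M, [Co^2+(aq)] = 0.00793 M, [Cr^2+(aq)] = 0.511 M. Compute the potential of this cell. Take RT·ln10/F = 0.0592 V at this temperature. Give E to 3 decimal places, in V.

+0.058 V

Co²⁺/Co is reduced (cathode, E° = −0.28 V) and Cr³⁺/Cr²⁺ is oxidized (anode).
The standard potential is −0.28 − (−0.41) = +0.13 V and the balanced reaction transfers n = 2 electrons.
Balancing gives Co^2+(aq) + 2 Cr^2+(aq) → Co(s) + 2 Cr^3+(aq); hence Q = [Cr^3+(aq)]^2 / ([Co^2+(aq)]·[Cr^2+(aq)]^2) = 272 (log Q = 2.434).
Applying E = E° − (RT ln10/nF)·log Q gives +0.13 − (0.0592/2)(2.434) = +0.058 V.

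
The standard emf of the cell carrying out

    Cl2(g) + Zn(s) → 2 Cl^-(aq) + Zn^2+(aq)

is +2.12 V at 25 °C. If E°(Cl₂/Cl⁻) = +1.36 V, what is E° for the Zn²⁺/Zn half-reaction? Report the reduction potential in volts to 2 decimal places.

−0.76 V

In the reaction as written the Cl₂/Cl⁻ couple is reduced (cathode) and Zn²⁺/Zn is oxidized (anode), so E°cell = E°(Cl₂/Cl⁻) − E°(Zn²⁺/Zn).
E°(Zn²⁺/Zn) = E°(cathode) − E°cell = +1.36 − (+2.12) = −0.76 V.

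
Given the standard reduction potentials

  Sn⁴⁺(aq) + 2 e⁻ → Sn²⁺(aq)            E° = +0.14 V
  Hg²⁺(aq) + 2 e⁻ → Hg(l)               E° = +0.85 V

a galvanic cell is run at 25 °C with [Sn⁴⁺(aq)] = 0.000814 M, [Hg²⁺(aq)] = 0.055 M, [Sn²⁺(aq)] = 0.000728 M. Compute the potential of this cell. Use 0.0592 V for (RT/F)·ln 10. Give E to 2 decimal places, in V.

+0.67 V

Hg²⁺/Hg is reduced (cathode, E° = +0.85 V) and Sn⁴⁺/Sn²⁺ is oxidized (anode).
E°cell = E°cat − E°an = +0.85 − (+0.14) = +0.71 V; n = 2.
The balanced reaction is Hg²⁺(aq) + Sn²⁺(aq) → Hg(l) + Sn⁴⁺(aq), so Q = [Sn⁴⁺(aq)] / ([Hg²⁺(aq)]·[Sn²⁺(aq)]) = 20.3 and log Q = 1.308.
E = E° − (0.0592/n)·log Q = +0.71 − (0.0592/2)(1.308) = +0.67 V.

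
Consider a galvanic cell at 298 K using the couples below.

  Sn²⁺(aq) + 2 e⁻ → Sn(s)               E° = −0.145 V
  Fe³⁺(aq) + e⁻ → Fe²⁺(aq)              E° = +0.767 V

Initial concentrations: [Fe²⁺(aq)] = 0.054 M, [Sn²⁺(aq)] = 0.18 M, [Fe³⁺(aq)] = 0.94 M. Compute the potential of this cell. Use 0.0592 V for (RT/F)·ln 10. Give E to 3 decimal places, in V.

Since E°(Fe³⁺/Fe²⁺) > E°(Sn²⁺/Sn), Fe³⁺/Fe²⁺ serves as the cathode.
E°cell = +0.767 − (−0.145) = +0.912 V, with n = 2 electrons transferred.
Balancing gives 2 Fe³⁺(aq) + Sn(s) → 2 Fe²⁺(aq) + Sn²⁺(aq); hence Q = ([Fe²⁺(aq)]^2·[Sn²⁺(aq)]) / [Fe³⁺(aq)]^2 = 0.000594 (log Q = −3.226).
E = E° − (0.0592/n)·log Q = +0.912 − (0.0592/2)(−3.226) = +1.007 V.

+1.007 V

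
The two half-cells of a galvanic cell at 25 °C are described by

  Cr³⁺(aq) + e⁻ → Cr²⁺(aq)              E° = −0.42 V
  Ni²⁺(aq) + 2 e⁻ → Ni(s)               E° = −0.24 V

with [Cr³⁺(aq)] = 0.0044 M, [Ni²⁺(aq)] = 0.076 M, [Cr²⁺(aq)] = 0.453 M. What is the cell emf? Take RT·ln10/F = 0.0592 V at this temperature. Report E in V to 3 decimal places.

The Ni²⁺/Ni couple has the more positive E°, so it is the cathode; Cr³⁺/Cr²⁺ is the anode.
E°cell = E°cat − E°an = −0.24 − (−0.42) = +0.18 V; n = 2.
For the overall reaction Ni²⁺(aq) + 2 Cr²⁺(aq) → Ni(s) + 2 Cr³⁺(aq), Q = [Cr³⁺(aq)]^2 / ([Ni²⁺(aq)]·[Cr²⁺(aq)]^2) = 0.00124, giving log Q = −2.906.
E = E° − (0.0592/n)·log Q = +0.18 − (0.0592/2)(−2.906) = +0.266 V.

+0.266 V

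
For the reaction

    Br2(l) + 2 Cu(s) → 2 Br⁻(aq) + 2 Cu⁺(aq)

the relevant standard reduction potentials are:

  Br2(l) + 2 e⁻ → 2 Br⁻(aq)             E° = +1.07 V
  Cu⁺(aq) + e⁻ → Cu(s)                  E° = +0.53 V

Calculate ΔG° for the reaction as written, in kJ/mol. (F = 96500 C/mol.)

In the reaction as written Br2(l) is reduced, so the Br₂/Br⁻ couple is the cathode and Cu⁺/Cu is the anode.
E°cell = +1.07 − (+0.53) = +0.54 V; balancing electrons gives n = 2.
ΔG° = −nFE°cell = −(2)(96500)(+0.54) J/mol = −104 kJ/mol.

−104 kJ/mol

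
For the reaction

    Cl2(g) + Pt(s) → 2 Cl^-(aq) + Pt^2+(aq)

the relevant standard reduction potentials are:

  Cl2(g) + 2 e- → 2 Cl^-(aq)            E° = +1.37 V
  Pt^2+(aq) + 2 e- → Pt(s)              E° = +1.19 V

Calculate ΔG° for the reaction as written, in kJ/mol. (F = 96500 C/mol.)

−34.7 kJ/mol

In the reaction as written Cl2(g) is reduced, so the Cl₂/Cl⁻ couple is the cathode and Pt²⁺/Pt is the anode.
E°cell = +1.37 − (+1.19) = +0.18 V; balancing electrons gives n = 2.
ΔG° = −nFE°cell = −(2)(96500)(+0.18) J/mol = −34.7 kJ/mol.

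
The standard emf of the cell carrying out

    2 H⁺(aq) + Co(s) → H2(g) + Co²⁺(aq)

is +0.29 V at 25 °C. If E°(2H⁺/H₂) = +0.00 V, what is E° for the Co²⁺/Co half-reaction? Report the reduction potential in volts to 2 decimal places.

In the reaction as written the 2H⁺/H₂ couple is reduced (cathode) and Co²⁺/Co is oxidized (anode), so E°cell = E°(2H⁺/H₂) − E°(Co²⁺/Co).
E°(Co²⁺/Co) = E°(cathode) − E°cell = +0.00 − (+0.29) = −0.29 V.

−0.29 V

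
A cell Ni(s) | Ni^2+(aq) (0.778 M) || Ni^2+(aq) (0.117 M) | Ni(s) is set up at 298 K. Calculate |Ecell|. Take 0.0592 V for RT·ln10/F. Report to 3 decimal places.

For a concentration cell E°cell = 0, since both electrodes use the same couple.
The compartment with the higher Ni^2+(aq) concentration (0.778 M) acts as the cathode; ions are reduced there and produced at the dilute (0.117 M) anode.
With n = 2, Ecell = −(0.0592/2)·log([dilute]/[conc]) = −(0.0592/2)·log(0.117/0.778) = +0.024 V.

0.024 V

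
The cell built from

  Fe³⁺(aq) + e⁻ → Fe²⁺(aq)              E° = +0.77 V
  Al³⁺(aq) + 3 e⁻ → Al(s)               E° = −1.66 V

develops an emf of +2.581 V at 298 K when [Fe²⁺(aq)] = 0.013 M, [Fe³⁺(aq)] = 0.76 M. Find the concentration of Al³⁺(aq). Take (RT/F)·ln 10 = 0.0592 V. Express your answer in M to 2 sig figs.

The Fe³⁺/Fe²⁺ couple has the larger reduction potential, so it is the cathode: E°cell = +0.77 − (−1.66) = +2.43 V and n = 3.
From the Nernst equation, log Q = n(E° − E)/0.0592 = 3·(+2.43 − (+2.581))/0.0592 = −7.652.
The balanced reaction is 3 Fe³⁺(aq) + Al(s) → 3 Fe²⁺(aq) + Al³⁺(aq), so Q = ([Fe²⁺(aq)]^3·[Al³⁺(aq)]) / [Fe³⁺(aq)]^3.
Solving for the unknown gives log [Al³⁺(aq)] = −2.351, so [Al³⁺(aq)] ≈ 0.0045 M.

0.0045 M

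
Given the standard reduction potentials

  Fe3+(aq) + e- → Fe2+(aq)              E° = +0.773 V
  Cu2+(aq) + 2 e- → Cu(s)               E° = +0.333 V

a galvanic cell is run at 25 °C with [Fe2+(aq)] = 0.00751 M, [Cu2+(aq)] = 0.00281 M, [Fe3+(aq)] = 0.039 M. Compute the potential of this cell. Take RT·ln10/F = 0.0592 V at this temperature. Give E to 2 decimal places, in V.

+0.56 V

Since E°(Fe³⁺/Fe²⁺) > E°(Cu²⁺/Cu), Fe³⁺/Fe²⁺ serves as the cathode.
E°cell = E°cat − E°an = +0.773 − (+0.333) = +0.440 V; n = 2.
For the overall reaction 2 Fe3+(aq) + Cu(s) → 2 Fe2+(aq) + Cu2+(aq), Q = ([Fe2+(aq)]^2·[Cu2+(aq)]) / [Fe3+(aq)]^2 = 0.000104, giving log Q = −3.982.
By the Nernst equation, E = +0.440 − (0.0592/2)·(−3.982) = +0.56 V.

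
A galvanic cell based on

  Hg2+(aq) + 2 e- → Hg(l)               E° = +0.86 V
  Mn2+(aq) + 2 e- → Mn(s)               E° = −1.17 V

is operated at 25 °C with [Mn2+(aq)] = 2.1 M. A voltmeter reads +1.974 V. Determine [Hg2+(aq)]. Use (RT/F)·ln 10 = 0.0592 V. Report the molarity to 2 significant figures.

0.027 M

With Hg²⁺/Hg at the cathode and Mn²⁺/Mn at the anode, E°cell = +0.86 − (−1.17) = +2.03 V (n = 2).
From the Nernst equation, log Q = n(E° − E)/0.0592 = 2·(+2.03 − (+1.974))/0.0592 = 1.892.
The balanced reaction is Hg2+(aq) + Mn(s) → Hg(l) + Mn2+(aq), so Q = [Mn2+(aq)] / [Hg2+(aq)].
Solving for the unknown gives log [Hg2+(aq)] = −1.570, so [Hg2+(aq)] ≈ 0.027 M.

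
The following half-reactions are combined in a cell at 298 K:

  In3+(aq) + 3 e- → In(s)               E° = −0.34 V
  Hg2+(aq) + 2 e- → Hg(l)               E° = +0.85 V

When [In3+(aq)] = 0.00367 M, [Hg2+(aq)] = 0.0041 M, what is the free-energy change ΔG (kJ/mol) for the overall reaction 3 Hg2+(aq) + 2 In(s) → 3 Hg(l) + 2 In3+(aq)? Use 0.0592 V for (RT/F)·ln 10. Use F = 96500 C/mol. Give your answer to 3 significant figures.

−676 kJ/mol

E°cell = +0.85 − (−0.34) = +1.19 V; the balanced reaction transfers n = 6 electrons.
Here Q = [In3+(aq)]^2 / [Hg2+(aq)]^3 = 195 (log Q = 2.291), giving E = +1.19 − (0.0592/6)·(2.291) = +1.1674 V.
Then ΔG = −nFE = −6 × 96500 × +1.1674 J/mol = −676 kJ/mol.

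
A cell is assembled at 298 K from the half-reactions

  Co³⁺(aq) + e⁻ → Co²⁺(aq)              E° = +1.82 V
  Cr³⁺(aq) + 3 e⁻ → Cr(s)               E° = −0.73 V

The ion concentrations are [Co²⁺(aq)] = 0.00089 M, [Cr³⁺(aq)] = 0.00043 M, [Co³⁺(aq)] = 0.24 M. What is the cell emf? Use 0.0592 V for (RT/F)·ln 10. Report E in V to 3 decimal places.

The Co³⁺/Co²⁺ couple has the more positive E°, so it is the cathode; Cr³⁺/Cr is the anode.
E°cell = +1.82 − (−0.73) = +2.55 V, with n = 3 electrons transferred.
For the overall reaction 3 Co³⁺(aq) + Cr(s) → 3 Co²⁺(aq) + Cr³⁺(aq), Q = ([Co²⁺(aq)]^3·[Cr³⁺(aq)]) / [Co³⁺(aq)]^3 = 2.19×10^−11, giving log Q = −10.659.
E = E° − (0.0592/n)·log Q = +2.55 − (0.0592/3)(−10.659) = +2.760 V.

+2.760 V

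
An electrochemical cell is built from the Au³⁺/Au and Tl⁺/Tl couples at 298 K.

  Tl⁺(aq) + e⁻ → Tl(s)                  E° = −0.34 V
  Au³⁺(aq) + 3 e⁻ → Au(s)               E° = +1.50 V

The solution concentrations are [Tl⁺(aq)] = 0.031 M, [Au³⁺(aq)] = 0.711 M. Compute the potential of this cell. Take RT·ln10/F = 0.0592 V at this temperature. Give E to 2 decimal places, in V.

The Au³⁺/Au couple has the more positive E°, so it is the cathode; Tl⁺/Tl is the anode.
The standard potential is +1.50 − (−0.34) = +1.84 V and the balanced reaction transfers n = 3 electrons.
The balanced reaction is Au³⁺(aq) + 3 Tl(s) → Au(s) + 3 Tl⁺(aq), so Q = [Tl⁺(aq)]^3 / [Au³⁺(aq)] = 4.19×10^−5 and log Q = −4.378.
Applying E = E° − (RT ln10/nF)·log Q gives +1.84 − (0.0592/3)(−4.378) = +1.93 V.

+1.93 V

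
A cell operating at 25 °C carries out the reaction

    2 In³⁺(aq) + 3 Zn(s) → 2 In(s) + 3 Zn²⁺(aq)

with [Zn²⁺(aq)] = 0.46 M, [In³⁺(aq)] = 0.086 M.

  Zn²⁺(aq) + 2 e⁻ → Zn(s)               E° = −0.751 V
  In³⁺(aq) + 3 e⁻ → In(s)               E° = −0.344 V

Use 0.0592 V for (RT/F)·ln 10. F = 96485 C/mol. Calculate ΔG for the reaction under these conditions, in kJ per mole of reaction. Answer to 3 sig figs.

With In³⁺/In reduced at the cathode, E°cell = −0.344 − (−0.751) = +0.407 V and n = 6.
The reaction quotient is [Zn²⁺(aq)]^3 / [In³⁺(aq)]^2 = 13.2; by Nernst, E = +0.407 − (0.0592/6)(1.119) = +0.3960 V.
ΔG = −nFE = −(6)(96485)(+0.3960) J/mol = −229 kJ/mol.

−229 kJ/mol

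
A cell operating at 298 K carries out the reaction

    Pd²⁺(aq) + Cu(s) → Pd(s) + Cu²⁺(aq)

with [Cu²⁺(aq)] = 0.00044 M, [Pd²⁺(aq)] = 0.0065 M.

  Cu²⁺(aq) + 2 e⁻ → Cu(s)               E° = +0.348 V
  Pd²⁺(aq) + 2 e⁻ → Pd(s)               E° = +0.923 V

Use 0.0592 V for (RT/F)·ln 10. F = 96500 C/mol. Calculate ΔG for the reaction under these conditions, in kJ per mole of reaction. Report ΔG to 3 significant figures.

−118 kJ/mol

With Pd²⁺/Pd reduced at the cathode, E°cell = +0.923 − (+0.348) = +0.575 V and n = 2.
Q = [Cu²⁺(aq)] / [Pd²⁺(aq)] = 0.0677, so log Q = −1.169 and E = +0.575 − (0.0592/2)(−1.169) = +0.6096 V.
Finally ΔG = −nFE = −(2)(96500 C/mol)(+0.6096 V) = −118 kJ/mol.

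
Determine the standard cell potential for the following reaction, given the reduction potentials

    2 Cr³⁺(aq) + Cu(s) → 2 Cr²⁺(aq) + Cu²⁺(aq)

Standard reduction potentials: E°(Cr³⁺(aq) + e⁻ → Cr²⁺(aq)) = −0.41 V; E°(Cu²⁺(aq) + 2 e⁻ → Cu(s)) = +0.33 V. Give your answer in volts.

−0.74 V

In the reaction as written, Cr³⁺(aq) is reduced (cathode) and Cu²⁺(aq) is produced by oxidation at the anode.
E°cell = E°(cathode) − E°(anode) = −0.41 − (+0.33) = −0.74 V.
The negative E°cell means the reaction is non-spontaneous in the direction written.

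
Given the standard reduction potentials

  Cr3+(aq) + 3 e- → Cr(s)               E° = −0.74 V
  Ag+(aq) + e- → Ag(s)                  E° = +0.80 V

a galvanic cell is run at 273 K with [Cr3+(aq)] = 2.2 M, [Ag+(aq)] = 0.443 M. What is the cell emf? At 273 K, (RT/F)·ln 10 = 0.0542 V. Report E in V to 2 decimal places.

+1.51 V

The Ag⁺/Ag couple has the more positive E°, so it is the cathode; Cr³⁺/Cr is the anode.
E°cell = +0.80 − (−0.74) = +1.54 V, with n = 3 electrons transferred.
Balancing gives 3 Ag+(aq) + Cr(s) → 3 Ag(s) + Cr3+(aq); hence Q = [Cr3+(aq)] / [Ag+(aq)]^3 = 25.3 (log Q = 1.403).
E = E° − (0.0542/n)·log Q = +1.54 − (0.0542/3)(1.403) = +1.51 V.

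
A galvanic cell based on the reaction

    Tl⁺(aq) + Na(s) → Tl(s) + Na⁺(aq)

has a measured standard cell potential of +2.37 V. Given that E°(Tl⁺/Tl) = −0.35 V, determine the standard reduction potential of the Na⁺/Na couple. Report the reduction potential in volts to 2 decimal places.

−2.72 V

In the reaction as written the Tl⁺/Tl couple is reduced (cathode) and Na⁺/Na is oxidized (anode), so E°cell = E°(Tl⁺/Tl) − E°(Na⁺/Na).
E°(Na⁺/Na) = E°(cathode) − E°cell = −0.35 − (+2.37) = −2.72 V.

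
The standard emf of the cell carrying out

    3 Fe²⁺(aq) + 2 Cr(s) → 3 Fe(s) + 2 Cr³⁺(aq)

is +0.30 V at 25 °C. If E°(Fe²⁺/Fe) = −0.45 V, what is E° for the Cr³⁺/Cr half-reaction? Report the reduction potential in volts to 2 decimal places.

In the reaction as written the Fe²⁺/Fe couple is reduced (cathode) and Cr³⁺/Cr is oxidized (anode), so E°cell = E°(Fe²⁺/Fe) − E°(Cr³⁺/Cr).
E°(Cr³⁺/Cr) = E°(cathode) − E°cell = −0.45 − (+0.30) = −0.75 V.

−0.75 V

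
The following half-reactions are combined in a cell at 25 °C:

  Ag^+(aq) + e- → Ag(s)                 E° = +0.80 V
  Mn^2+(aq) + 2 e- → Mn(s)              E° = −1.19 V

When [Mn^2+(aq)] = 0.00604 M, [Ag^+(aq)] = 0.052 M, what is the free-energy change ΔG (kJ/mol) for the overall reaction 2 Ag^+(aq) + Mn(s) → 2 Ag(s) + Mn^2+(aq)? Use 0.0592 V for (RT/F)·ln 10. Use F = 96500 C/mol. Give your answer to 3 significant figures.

The standard cell potential is +0.80 − (−1.19) = +1.99 V, with n = 2 electrons in the balanced equation.
The reaction quotient is [Mn^2+(aq)] / [Ag^+(aq)]^2 = 2.23; by Nernst, E = +1.99 − (0.0592/2)(0.349) = +1.9797 V.
Finally ΔG = −nFE = −(2)(96500 C/mol)(+1.9797 V) = −382 kJ/mol.

−382 kJ/mol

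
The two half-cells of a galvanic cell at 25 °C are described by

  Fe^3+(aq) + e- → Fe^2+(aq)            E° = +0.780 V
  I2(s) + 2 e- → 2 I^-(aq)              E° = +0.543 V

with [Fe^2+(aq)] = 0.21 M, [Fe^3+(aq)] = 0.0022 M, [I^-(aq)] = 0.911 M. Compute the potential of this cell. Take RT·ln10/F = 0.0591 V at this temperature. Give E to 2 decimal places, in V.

The Fe³⁺/Fe²⁺ couple has the more positive E°, so it is the cathode; I₂/I⁻ is the anode.
E°cell = +0.780 − (+0.543) = +0.237 V, with n = 2 electrons transferred.
Balancing gives 2 Fe^3+(aq) + 2 I^-(aq) → 2 Fe^2+(aq) + I2(s); hence Q = [Fe^2+(aq)]^2 / ([Fe^3+(aq)]^2·[I^-(aq)]^2) = 1.1×10^4 (log Q = 4.041).
By the Nernst equation, E = +0.237 − (0.0591/2)·(4.041) = +0.12 V.

+0.12 V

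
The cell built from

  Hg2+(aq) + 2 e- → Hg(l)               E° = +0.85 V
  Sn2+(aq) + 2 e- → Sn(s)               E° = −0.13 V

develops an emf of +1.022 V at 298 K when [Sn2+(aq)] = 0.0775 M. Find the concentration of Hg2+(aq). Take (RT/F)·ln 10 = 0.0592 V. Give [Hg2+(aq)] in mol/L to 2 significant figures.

The Hg²⁺/Hg couple has the larger reduction potential, so it is the cathode: E°cell = +0.85 − (−0.13) = +0.98 V and n = 2.
Rearranging E = E° − (0.0592/n)·log Q gives log Q = 2(+0.98 − (+1.022))/0.0592 = −1.419.
Balancing electrons gives Hg2+(aq) + Sn(s) → Hg(l) + Sn2+(aq); thus Q = [Sn2+(aq)] / [Hg2+(aq)].
Isolating [Hg2+(aq)] in Q = 10^{−1.419} yields log [Hg2+(aq)] = 0.308, i.e. 2.0 M.

2.0 M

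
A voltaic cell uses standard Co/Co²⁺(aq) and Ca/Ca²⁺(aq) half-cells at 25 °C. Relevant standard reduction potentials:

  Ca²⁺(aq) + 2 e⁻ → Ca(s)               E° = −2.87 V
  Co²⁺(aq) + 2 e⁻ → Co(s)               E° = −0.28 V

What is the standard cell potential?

+2.59 V

The Co²⁺/Co couple has the higher E°, so Co ion is reduced (cathode) and Ca is oxidized (anode).
E°cell = E°(cathode) − E°(anode) = −0.28 − (−2.87) = +2.59 V.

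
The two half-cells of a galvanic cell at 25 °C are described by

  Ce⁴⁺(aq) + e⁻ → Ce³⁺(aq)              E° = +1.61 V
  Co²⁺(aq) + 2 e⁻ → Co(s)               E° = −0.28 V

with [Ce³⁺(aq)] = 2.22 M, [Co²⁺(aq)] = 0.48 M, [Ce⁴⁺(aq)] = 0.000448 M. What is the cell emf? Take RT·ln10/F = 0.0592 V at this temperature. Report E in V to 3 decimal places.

Since E°(Ce⁴⁺/Ce³⁺) > E°(Co²⁺/Co), Ce⁴⁺/Ce³⁺ serves as the cathode.
E°cell = E°cat − E°an = +1.61 − (−0.28) = +1.89 V; n = 2.
Balancing gives 2 Ce⁴⁺(aq) + Co(s) → 2 Ce³⁺(aq) + Co²⁺(aq); hence Q = ([Ce³⁺(aq)]^2·[Co²⁺(aq)]) / [Ce⁴⁺(aq)]^2 = 1.18×10^7 (log Q = 7.071).
Applying E = E° − (RT ln10/nF)·log Q gives +1.89 − (0.0592/2)(7.071) = +1.681 V.

+1.681 V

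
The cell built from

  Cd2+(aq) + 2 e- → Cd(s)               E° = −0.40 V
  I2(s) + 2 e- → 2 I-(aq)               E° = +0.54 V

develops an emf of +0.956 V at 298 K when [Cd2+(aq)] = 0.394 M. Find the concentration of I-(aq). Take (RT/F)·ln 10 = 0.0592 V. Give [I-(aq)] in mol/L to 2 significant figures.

0.86 M

With I₂/I⁻ at the cathode and Cd²⁺/Cd at the anode, E°cell = +0.54 − (−0.40) = +0.94 V (n = 2).
Rearranging E = E° − (0.0592/n)·log Q gives log Q = 2(+0.94 − (+0.956))/0.0592 = −0.541.
Balancing electrons gives I2(s) + Cd(s) → 2 I-(aq) + Cd2+(aq); thus Q = [I-(aq)]^2·[Cd2+(aq)].
Solving for the unknown gives log [I-(aq)] = −0.068, so [I-(aq)] ≈ 0.86 M.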